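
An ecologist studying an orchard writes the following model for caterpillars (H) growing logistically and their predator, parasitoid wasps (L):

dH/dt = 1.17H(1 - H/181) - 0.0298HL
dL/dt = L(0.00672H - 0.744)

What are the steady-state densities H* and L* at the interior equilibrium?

H* ≈ 111, L* ≈ 15.2

From dL/dt = 0 with L > 0: 0.00672H* = 0.744, so H* = 111.
Substitute into dH/dt = 0: 1.17(1 - 111/181) = 0.0298L*.
The bracket is 0.388, giving L* = 0.454/0.0298 = 15.2.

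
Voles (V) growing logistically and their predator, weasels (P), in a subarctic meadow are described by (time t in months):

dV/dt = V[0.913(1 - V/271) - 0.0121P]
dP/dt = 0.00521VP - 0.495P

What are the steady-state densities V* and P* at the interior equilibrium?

V* ≈ 95, P* ≈ 49

From dP/dt = 0 with P > 0: 0.00521V* = 0.495, so V* = 95.
Substitute into dV/dt = 0: 0.913(1 - 95/271) = 0.0121P*.
The bracket is 0.649, giving P* = 0.593/0.0121 = 49.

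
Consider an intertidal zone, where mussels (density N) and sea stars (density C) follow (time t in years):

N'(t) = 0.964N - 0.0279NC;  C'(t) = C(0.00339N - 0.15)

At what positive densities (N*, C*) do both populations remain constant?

Set dC/dt = 0 with C > 0: 0.00339N - 0.15 = 0, so N* = 0.15/0.00339 = 44.2.
Set dN/dt = 0 with N > 0: 0.964 - 0.0279C = 0, so C* = 0.964/0.0279 = 34.6.

N* ≈ 44.2, C* ≈ 34.6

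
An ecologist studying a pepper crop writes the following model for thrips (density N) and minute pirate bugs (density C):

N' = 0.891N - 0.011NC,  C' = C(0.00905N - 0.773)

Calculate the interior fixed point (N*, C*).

Set dC/dt = 0 with C > 0: 0.00905N - 0.773 = 0, so N* = 0.773/0.00905 = 85.4.
Set dN/dt = 0 with N > 0: 0.891 - 0.011C = 0, so C* = 0.891/0.011 = 81.

N* ≈ 85.4, C* ≈ 81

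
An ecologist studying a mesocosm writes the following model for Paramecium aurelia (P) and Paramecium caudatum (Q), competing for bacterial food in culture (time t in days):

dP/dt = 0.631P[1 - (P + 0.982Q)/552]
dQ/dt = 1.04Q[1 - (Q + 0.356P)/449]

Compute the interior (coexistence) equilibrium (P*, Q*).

P* ≈ 171, Q* ≈ 388

Setting both brackets to zero gives the nullclines P + 0.982Q = 552 and 0.356P + Q = 449.
Substituting Q = 449 - 0.356P into the first: P(1 - 0.982·0.356) = 552 - 0.982·449.
So P* = 111/0.65 = 171, and then Q* = 449 - 0.356·171 = 388.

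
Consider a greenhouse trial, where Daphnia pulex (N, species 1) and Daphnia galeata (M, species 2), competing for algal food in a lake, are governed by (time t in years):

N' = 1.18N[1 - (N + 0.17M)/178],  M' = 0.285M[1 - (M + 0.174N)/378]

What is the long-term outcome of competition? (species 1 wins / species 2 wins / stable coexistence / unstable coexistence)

Compare the nullcline intercepts: K1/α12 = 178/0.17 = 1050 > K2 = 378; K2/α21 = 378/0.174 = 2170 > K1 = 178.
Since both inequalities hold, each species can invade when rare, so the interior equilibrium is stable.

stable coexistence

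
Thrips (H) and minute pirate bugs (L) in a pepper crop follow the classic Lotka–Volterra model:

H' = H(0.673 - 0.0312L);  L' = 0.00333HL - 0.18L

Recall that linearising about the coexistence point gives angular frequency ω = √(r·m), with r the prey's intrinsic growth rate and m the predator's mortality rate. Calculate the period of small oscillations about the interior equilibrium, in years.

T ≈ 18.1 years

Here r = 0.673 and m = 0.18, so r·m = 0.121.
ω = √0.121 = 0.348 per year, hence T = 2π/ω ≈ 18.1 years.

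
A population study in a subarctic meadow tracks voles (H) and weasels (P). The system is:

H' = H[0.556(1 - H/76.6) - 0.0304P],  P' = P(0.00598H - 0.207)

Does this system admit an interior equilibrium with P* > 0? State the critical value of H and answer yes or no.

The predator equation gives dP/dt > 0 only when H > 0.207/0.00598 = 34.6.
Without the predator, H → K = 76.6. Since 76.6 > 34.6, the predator can invade and persist.

Threshold H = 34.6; K > 34.6, so yes, the predator persists.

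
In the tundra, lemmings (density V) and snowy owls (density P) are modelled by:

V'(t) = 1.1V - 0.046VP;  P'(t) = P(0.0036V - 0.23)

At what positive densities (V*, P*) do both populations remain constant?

V* ≈ 63.9, P* ≈ 23.9

Set dP/dt = 0 with P > 0: 0.0036V - 0.23 = 0, so V* = 0.23/0.0036 = 63.9.
Set dV/dt = 0 with V > 0: 1.1 - 0.046P = 0, so P* = 1.1/0.046 = 23.9.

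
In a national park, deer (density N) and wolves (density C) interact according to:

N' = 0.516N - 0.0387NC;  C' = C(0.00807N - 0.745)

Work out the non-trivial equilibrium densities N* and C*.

N* ≈ 92.3, C* ≈ 13.3

Set dC/dt = 0 with C > 0: 0.00807N - 0.745 = 0, so N* = 0.745/0.00807 = 92.3.
Set dN/dt = 0 with N > 0: 0.516 - 0.0387C = 0, so C* = 0.516/0.0387 = 13.3.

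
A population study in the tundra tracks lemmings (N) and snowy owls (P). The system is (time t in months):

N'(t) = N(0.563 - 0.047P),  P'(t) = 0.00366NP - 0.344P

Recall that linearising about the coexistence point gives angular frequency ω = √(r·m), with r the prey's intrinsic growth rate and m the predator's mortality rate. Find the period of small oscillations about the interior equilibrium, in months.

Here r = 0.563 and m = 0.344, so r·m = 0.194.
ω = √0.194 = 0.44 per month, hence T = 2π/ω ≈ 14.3 months.

T ≈ 14.3 months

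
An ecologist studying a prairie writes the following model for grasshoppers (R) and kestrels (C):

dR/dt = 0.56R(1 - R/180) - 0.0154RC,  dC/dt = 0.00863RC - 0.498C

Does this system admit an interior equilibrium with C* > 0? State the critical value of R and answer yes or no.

Threshold R = 57.7; K > 57.7, so yes, the predator persists.

The predator equation gives dC/dt > 0 only when R > 0.498/0.00863 = 57.7.
Without the predator, R → K = 180. Since 180 > 57.7, the predator can invade and persist.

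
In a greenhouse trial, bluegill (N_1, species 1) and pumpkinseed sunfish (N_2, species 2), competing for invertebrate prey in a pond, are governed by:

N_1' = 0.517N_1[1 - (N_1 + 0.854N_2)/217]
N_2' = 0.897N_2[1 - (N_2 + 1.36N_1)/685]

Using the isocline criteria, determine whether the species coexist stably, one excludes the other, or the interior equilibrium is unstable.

Compare the nullcline intercepts: K1/α12 = 217/0.854 = 254 < K2 = 685; K2/α21 = 685/1.36 = 504 > K1 = 217.
Since the inequalities point opposite ways, species 2 can invade but species 1 cannot.

species 2 excludes species 1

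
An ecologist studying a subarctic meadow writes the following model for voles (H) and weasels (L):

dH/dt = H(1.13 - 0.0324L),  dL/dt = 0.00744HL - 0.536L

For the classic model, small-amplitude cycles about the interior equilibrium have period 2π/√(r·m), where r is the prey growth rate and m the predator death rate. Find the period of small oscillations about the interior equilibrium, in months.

Here r = 1.13 and m = 0.536, so r·m = 0.606.
ω = √0.606 = 0.778 per month, hence T = 2π/ω ≈ 8.07 months.

T ≈ 8.07 months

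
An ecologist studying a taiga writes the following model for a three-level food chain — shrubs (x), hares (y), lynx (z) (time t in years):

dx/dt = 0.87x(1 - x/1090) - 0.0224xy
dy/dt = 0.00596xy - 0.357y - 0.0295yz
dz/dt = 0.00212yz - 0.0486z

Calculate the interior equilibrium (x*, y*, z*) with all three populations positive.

From dz/dt = 0: 0.00212y* = 0.0486, so y* = 22.9.
From dx/dt = 0: 0.87(1 - x*/1090) = 0.0224·22.9, giving x* = 1090·(1 - 0.59) = 447.
From dy/dt = 0: 0.00596·447 - 0.357 = 0.0295z*, so z* = 2.3/0.0295 = 78.1.

x* ≈ 447, y* ≈ 22.9, z* ≈ 78.1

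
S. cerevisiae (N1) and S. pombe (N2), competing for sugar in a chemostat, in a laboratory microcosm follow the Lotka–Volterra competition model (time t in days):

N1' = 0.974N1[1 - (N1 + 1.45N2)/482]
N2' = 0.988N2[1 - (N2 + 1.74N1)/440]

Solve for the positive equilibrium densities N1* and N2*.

Setting both brackets to zero gives the nullclines N1 + 1.45N2 = 482 and 1.74N1 + N2 = 440.
Substituting N2 = 440 - 1.74N1 into the first: N1(1 - 1.45·1.74) = 482 - 1.45·440.
So N1* = -156/-1.52 = 102, and then N2* = 440 - 1.74·102 = 262.

N1* ≈ 102, N2* ≈ 262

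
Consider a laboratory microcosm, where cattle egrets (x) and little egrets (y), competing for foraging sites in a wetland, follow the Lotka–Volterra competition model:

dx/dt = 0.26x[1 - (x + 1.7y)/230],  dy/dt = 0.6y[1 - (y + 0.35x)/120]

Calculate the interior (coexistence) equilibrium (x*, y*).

x* ≈ 64.2, y* ≈ 97.5

Setting both brackets to zero gives the nullclines x + 1.7y = 230 and 0.35x + y = 120.
Substituting y = 120 - 0.35x into the first: x(1 - 1.7·0.35) = 230 - 1.7·120.
So x* = 26/0.405 = 64.2, and then y* = 120 - 0.35·64.2 = 97.5.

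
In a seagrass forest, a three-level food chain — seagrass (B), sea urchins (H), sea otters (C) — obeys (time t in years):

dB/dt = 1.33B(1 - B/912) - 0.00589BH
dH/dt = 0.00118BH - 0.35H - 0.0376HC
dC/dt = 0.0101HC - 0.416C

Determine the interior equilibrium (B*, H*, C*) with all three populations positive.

From dC/dt = 0: 0.0101H* = 0.416, so H* = 41.2.
From dB/dt = 0: 1.33(1 - B*/912) = 0.00589·41.2, giving B* = 912·(1 - 0.182) = 746.
From dH/dt = 0: 0.00118·746 - 0.35 = 0.0376C*, so C* = 0.53/0.0376 = 14.1.

B* ≈ 746, H* ≈ 41.2, C* ≈ 14.1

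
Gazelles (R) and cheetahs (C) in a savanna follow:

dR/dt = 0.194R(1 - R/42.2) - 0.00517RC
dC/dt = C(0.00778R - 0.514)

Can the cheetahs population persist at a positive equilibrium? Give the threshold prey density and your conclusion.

Threshold R = 66.1; K < 66.1, so no, the predator goes extinct.

The predator equation gives dC/dt > 0 only when R > 0.514/0.00778 = 66.1.
Without the predator, R → K = 42.2. Since 42.2 < 66.1, the predator cannot invade.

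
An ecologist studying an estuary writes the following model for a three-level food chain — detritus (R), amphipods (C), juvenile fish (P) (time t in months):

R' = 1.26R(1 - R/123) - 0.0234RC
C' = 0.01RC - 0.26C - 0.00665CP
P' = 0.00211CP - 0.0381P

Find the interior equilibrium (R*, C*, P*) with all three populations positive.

R* ≈ 81.8, C* ≈ 18.1, P* ≈ 83.8

From dP/dt = 0: 0.00211C* = 0.0381, so C* = 18.1.
From dR/dt = 0: 1.26(1 - R*/123) = 0.0234·18.1, giving R* = 123·(1 - 0.335) = 81.8.
From dC/dt = 0: 0.01·81.8 - 0.26 = 0.00665P*, so P* = 0.558/0.00665 = 83.8.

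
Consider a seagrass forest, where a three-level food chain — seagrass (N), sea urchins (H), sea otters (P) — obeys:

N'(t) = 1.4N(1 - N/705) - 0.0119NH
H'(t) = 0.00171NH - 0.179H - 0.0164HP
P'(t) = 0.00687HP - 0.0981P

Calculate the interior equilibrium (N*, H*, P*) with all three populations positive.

From dP/dt = 0: 0.00687H* = 0.0981, so H* = 14.3.
From dN/dt = 0: 1.4(1 - N*/705) = 0.0119·14.3, giving N* = 705·(1 - 0.121) = 619.
From dH/dt = 0: 0.00171·619 - 0.179 = 0.0164P*, so P* = 0.88/0.0164 = 53.7.

N* ≈ 619, H* ≈ 14.3, P* ≈ 53.7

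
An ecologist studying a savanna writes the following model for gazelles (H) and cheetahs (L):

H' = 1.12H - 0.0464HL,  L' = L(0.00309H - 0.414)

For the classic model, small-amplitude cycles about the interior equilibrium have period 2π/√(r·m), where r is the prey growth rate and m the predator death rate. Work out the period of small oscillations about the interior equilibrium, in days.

T ≈ 9.23 days

Here r = 1.12 and m = 0.414, so r·m = 0.464.
ω = √0.464 = 0.681 per day, hence T = 2π/ω ≈ 9.23 days.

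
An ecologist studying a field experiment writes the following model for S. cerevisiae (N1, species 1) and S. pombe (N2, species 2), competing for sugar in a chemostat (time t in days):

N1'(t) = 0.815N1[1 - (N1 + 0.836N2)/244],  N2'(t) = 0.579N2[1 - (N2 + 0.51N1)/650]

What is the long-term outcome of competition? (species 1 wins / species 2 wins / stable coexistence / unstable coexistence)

Compare the nullcline intercepts: K1/α12 = 244/0.836 = 292 < K2 = 650; K2/α21 = 650/0.51 = 1270 > K1 = 244.
Since the inequalities point opposite ways, species 2 can invade but species 1 cannot.

species 2 excludes species 1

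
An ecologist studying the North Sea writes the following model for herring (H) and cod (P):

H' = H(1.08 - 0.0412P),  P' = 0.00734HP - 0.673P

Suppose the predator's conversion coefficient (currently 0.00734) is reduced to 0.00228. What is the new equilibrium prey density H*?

H* ≈ 295

At the interior fixed point, setting dP/dt = 0 with P > 0 fixes H* = (predator death rate)/(HP coefficient) — independent of the other coefficients.
With the change, H* = 0.673/0.00228 = 295; it rises from 91.7.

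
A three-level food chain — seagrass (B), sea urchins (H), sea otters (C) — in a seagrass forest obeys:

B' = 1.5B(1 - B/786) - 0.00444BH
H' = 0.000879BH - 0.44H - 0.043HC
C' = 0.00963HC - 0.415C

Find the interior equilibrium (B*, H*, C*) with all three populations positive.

From dC/dt = 0: 0.00963H* = 0.415, so H* = 43.1.
From dB/dt = 0: 1.5(1 - B*/786) = 0.00444·43.1, giving B* = 786·(1 - 0.128) = 686.
From dH/dt = 0: 0.000879·686 - 0.44 = 0.043C*, so C* = 0.163/0.043 = 3.79.

B* ≈ 686, H* ≈ 43.1, C* ≈ 3.79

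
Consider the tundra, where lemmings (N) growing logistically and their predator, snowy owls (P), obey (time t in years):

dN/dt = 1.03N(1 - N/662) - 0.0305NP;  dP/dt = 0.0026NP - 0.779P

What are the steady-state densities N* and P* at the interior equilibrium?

From dP/dt = 0 with P > 0: 0.0026N* = 0.779, so N* = 300.
Substitute into dN/dt = 0: 1.03(1 - 300/662) = 0.0305P*.
The bracket is 0.547, giving P* = 0.564/0.0305 = 18.5.

N* ≈ 300, P* ≈ 18.5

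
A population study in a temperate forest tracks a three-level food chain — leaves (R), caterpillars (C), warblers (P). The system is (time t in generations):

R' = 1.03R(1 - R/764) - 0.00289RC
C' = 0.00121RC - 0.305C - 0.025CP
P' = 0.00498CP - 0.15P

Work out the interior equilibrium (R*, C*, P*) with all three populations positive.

From dP/dt = 0: 0.00498C* = 0.15, so C* = 30.1.
From dR/dt = 0: 1.03(1 - R*/764) = 0.00289·30.1, giving R* = 764·(1 - 0.0845) = 699.
From dC/dt = 0: 0.00121·699 - 0.305 = 0.025P*, so P* = 0.541/0.025 = 21.7.

R* ≈ 699, C* ≈ 30.1, P* ≈ 21.7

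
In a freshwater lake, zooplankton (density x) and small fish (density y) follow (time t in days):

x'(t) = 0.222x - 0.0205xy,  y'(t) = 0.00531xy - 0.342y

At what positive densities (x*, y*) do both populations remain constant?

Set dy/dt = 0 with y > 0: 0.00531x - 0.342 = 0, so x* = 0.342/0.00531 = 64.4.
Set dx/dt = 0 with x > 0: 0.222 - 0.0205y = 0, so y* = 0.222/0.0205 = 10.8.

x* ≈ 64.4, y* ≈ 10.8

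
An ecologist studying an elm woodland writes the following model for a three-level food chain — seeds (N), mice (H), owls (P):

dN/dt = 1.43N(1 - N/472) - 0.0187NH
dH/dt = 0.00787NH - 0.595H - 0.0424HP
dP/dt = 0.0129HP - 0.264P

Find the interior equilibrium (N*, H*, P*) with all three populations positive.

N* ≈ 346, H* ≈ 20.5, P* ≈ 50.1

From dP/dt = 0: 0.0129H* = 0.264, so H* = 20.5.
From dN/dt = 0: 1.43(1 - N*/472) = 0.0187·20.5, giving N* = 472·(1 - 0.268) = 346.
From dH/dt = 0: 0.00787·346 - 0.595 = 0.0424P*, so P* = 2.13/0.0424 = 50.1.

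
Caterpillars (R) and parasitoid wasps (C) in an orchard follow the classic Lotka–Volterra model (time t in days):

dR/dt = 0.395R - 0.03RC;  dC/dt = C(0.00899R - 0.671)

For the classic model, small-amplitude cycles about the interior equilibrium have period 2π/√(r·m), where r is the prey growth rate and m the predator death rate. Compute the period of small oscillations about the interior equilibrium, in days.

Here r = 0.395 and m = 0.671, so r·m = 0.265.
ω = √0.265 = 0.515 per day, hence T = 2π/ω ≈ 12.2 days.

T ≈ 12.2 days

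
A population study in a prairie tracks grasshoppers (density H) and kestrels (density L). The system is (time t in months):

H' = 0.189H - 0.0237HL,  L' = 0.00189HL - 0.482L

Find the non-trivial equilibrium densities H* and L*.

Set dL/dt = 0 with L > 0: 0.00189H - 0.482 = 0, so H* = 0.482/0.00189 = 255.
Set dH/dt = 0 with H > 0: 0.189 - 0.0237L = 0, so L* = 0.189/0.0237 = 7.97.

H* ≈ 255, L* ≈ 7.97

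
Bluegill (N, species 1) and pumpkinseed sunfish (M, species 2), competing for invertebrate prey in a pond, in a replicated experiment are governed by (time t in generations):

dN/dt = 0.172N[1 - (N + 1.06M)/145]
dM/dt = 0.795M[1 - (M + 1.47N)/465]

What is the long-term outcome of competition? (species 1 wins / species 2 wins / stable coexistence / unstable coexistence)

species 2 excludes species 1

Compare the nullcline intercepts: K1/α12 = 145/1.06 = 137 < K2 = 465; K2/α21 = 465/1.47 = 316 > K1 = 145.
Since the inequalities point opposite ways, species 2 can invade but species 1 cannot.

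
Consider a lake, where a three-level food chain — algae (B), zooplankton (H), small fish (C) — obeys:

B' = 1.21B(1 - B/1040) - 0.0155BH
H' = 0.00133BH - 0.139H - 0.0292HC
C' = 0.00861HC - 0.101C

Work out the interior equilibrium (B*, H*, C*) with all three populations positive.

From dC/dt = 0: 0.00861H* = 0.101, so H* = 11.7.
From dB/dt = 0: 1.21(1 - B*/1040) = 0.0155·11.7, giving B* = 1040·(1 - 0.15) = 884.
From dH/dt = 0: 0.00133·884 - 0.139 = 0.0292C*, so C* = 1.04/0.0292 = 35.5.

B* ≈ 884, H* ≈ 11.7, C* ≈ 35.5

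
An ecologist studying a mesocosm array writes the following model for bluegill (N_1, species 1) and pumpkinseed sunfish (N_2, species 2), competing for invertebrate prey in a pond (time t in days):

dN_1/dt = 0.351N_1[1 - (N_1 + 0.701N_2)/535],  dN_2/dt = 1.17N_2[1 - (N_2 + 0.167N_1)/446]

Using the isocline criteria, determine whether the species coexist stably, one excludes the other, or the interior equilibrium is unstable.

Compare the nullcline intercepts: K1/α12 = 535/0.701 = 763 > K2 = 446; K2/α21 = 446/0.167 = 2670 > K1 = 535.
Since both inequalities hold, each species can invade when rare, so the interior equilibrium is stable.

stable coexistence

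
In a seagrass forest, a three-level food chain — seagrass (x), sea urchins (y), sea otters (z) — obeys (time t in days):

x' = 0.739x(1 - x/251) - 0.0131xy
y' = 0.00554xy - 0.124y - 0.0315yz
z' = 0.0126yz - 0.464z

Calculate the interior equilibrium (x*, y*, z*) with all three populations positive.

From dz/dt = 0: 0.0126y* = 0.464, so y* = 36.8.
From dx/dt = 0: 0.739(1 - x*/251) = 0.0131·36.8, giving x* = 251·(1 - 0.653) = 87.1.
From dy/dt = 0: 0.00554·87.1 - 0.124 = 0.0315z*, so z* = 0.359/0.0315 = 11.4.

x* ≈ 87.1, y* ≈ 36.8, z* ≈ 11.4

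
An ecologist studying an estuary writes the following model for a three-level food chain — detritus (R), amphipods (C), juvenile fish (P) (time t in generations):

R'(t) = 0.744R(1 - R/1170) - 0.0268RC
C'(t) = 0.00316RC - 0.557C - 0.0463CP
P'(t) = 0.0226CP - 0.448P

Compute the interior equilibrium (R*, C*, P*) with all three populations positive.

From dP/dt = 0: 0.0226C* = 0.448, so C* = 19.8.
From dR/dt = 0: 0.744(1 - R*/1170) = 0.0268·19.8, giving R* = 1170·(1 - 0.714) = 335.
From dC/dt = 0: 0.00316·335 - 0.557 = 0.0463P*, so P* = 0.5/0.0463 = 10.8.

R* ≈ 335, C* ≈ 19.8, P* ≈ 10.8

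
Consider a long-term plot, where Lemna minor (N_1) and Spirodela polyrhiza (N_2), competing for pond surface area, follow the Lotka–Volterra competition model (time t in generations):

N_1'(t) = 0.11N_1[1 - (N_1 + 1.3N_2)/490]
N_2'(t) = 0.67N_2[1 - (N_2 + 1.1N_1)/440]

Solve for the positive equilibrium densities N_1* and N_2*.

Setting both brackets to zero gives the nullclines N_1 + 1.3N_2 = 490 and 1.1N_1 + N_2 = 440.
Substituting N_2 = 440 - 1.1N_1 into the first: N_1(1 - 1.3·1.1) = 490 - 1.3·440.
So N_1* = -82/-0.43 = 191, and then N_2* = 440 - 1.1·191 = 230.

N_1* ≈ 191, N_2* ≈ 230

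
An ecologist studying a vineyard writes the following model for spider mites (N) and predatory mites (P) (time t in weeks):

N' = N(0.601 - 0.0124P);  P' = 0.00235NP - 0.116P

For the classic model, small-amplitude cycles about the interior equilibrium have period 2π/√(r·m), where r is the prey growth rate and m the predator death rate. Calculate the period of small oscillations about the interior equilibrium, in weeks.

T ≈ 23.8 weeks

Here r = 0.601 and m = 0.116, so r·m = 0.0697.
ω = √0.0697 = 0.264 per week, hence T = 2π/ω ≈ 23.8 weeks.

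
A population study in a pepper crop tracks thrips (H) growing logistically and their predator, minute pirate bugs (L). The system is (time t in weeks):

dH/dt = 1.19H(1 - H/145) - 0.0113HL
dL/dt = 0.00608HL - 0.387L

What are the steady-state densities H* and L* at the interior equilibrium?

From dL/dt = 0 with L > 0: 0.00608H* = 0.387, so H* = 63.7.
Substitute into dH/dt = 0: 1.19(1 - 63.7/145) = 0.0113L*.
The bracket is 0.561, giving L* = 0.668/0.0113 = 59.1.

H* ≈ 63.7, L* ≈ 59.1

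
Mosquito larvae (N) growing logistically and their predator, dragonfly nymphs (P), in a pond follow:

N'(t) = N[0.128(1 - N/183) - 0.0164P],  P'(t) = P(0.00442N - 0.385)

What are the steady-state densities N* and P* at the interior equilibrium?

From dP/dt = 0 with P > 0: 0.00442N* = 0.385, so N* = 87.1.
Substitute into dN/dt = 0: 0.128(1 - 87.1/183) = 0.0164P*.
The bracket is 0.524, giving P* = 0.0671/0.0164 = 4.09.

N* ≈ 87.1, P* ≈ 4.09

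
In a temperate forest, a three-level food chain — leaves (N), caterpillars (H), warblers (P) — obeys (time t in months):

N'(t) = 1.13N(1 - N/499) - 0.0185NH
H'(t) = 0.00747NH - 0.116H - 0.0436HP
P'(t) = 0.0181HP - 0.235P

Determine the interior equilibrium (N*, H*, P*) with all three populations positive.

From dP/dt = 0: 0.0181H* = 0.235, so H* = 13.
From dN/dt = 0: 1.13(1 - N*/499) = 0.0185·13, giving N* = 499·(1 - 0.213) = 393.
From dH/dt = 0: 0.00747·393 - 0.116 = 0.0436P*, so P* = 2.82/0.0436 = 64.7.

N* ≈ 393, H* ≈ 13, P* ≈ 64.7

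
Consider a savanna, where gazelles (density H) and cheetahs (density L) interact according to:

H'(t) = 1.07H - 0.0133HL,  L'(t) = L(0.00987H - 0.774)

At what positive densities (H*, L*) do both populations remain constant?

Set dL/dt = 0 with L > 0: 0.00987H - 0.774 = 0, so H* = 0.774/0.00987 = 78.4.
Set dH/dt = 0 with H > 0: 1.07 - 0.0133L = 0, so L* = 1.07/0.0133 = 80.5.

H* ≈ 78.4, L* ≈ 80.5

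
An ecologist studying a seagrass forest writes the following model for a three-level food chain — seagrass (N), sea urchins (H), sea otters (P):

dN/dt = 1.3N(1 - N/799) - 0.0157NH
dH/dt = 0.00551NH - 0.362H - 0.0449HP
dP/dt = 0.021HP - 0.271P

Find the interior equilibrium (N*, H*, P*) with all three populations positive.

N* ≈ 674, H* ≈ 12.9, P* ≈ 74.7

From dP/dt = 0: 0.021H* = 0.271, so H* = 12.9.
From dN/dt = 0: 1.3(1 - N*/799) = 0.0157·12.9, giving N* = 799·(1 - 0.156) = 674.
From dH/dt = 0: 0.00551·674 - 0.362 = 0.0449P*, so P* = 3.35/0.0449 = 74.7.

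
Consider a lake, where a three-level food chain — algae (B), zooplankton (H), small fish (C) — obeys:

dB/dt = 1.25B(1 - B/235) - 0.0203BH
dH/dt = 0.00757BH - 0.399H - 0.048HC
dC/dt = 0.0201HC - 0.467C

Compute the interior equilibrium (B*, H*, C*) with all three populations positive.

From dC/dt = 0: 0.0201H* = 0.467, so H* = 23.2.
From dB/dt = 0: 1.25(1 - B*/235) = 0.0203·23.2, giving B* = 235·(1 - 0.377) = 146.
From dH/dt = 0: 0.00757·146 - 0.399 = 0.048C*, so C* = 0.709/0.048 = 14.8.

B* ≈ 146, H* ≈ 23.2, C* ≈ 14.8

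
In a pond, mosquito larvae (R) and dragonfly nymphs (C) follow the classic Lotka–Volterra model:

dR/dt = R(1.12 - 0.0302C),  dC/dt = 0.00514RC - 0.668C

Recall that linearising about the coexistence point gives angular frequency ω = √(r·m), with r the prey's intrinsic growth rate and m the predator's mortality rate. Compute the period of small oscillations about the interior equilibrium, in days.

T ≈ 7.26 days

Here r = 1.12 and m = 0.668, so r·m = 0.748.
ω = √0.748 = 0.865 per day, hence T = 2π/ω ≈ 7.26 days.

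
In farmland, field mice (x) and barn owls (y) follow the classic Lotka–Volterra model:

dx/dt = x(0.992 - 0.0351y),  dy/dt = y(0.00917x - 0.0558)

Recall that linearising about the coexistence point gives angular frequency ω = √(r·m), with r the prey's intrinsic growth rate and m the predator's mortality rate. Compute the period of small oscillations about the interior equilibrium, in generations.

Here r = 0.992 and m = 0.0558, so r·m = 0.0554.
ω = √0.0554 = 0.235 per generation, hence T = 2π/ω ≈ 26.7 generations.

T ≈ 26.7 generations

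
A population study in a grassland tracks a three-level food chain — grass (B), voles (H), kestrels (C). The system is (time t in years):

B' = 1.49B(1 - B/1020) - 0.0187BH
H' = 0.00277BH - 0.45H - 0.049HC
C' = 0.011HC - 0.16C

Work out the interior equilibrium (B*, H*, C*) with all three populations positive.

From dC/dt = 0: 0.011H* = 0.16, so H* = 14.5.
From dB/dt = 0: 1.49(1 - B*/1020) = 0.0187·14.5, giving B* = 1020·(1 - 0.183) = 834.
From dH/dt = 0: 0.00277·834 - 0.45 = 0.049C*, so C* = 1.86/0.049 = 38.

B* ≈ 834, H* ≈ 14.5, C* ≈ 38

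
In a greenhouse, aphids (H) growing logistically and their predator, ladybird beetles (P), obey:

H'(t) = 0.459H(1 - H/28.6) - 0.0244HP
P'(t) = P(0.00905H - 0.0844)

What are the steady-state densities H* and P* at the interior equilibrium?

From dP/dt = 0 with P > 0: 0.00905H* = 0.0844, so H* = 9.33.
Substitute into dH/dt = 0: 0.459(1 - 9.33/28.6) = 0.0244P*.
The bracket is 0.674, giving P* = 0.309/0.0244 = 12.7.

H* ≈ 9.33, P* ≈ 12.7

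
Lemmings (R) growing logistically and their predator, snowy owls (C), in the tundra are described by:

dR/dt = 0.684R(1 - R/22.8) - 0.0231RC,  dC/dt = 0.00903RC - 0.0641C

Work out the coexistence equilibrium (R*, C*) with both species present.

From dC/dt = 0 with C > 0: 0.00903R* = 0.0641, so R* = 7.1.
Substitute into dR/dt = 0: 0.684(1 - 7.1/22.8) = 0.0231C*.
The bracket is 0.689, giving C* = 0.471/0.0231 = 20.4.

R* ≈ 7.1, C* ≈ 20.4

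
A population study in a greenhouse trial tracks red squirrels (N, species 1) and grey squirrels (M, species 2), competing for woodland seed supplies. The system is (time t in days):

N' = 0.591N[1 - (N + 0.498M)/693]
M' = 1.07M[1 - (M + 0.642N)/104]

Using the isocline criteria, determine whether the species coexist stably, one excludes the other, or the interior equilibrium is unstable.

species 1 excludes species 2

Compare the nullcline intercepts: K1/α12 = 693/0.498 = 1390 > K2 = 104; K2/α21 = 104/0.642 = 162 < K1 = 693.
Since the inequalities point opposite ways, species 1 can invade but species 2 cannot.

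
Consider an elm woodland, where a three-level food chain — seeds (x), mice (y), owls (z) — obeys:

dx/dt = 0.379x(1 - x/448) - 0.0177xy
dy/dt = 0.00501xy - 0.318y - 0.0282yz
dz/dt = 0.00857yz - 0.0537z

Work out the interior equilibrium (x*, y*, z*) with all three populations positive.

x* ≈ 317, y* ≈ 6.27, z* ≈ 45

From dz/dt = 0: 0.00857y* = 0.0537, so y* = 6.27.
From dx/dt = 0: 0.379(1 - x*/448) = 0.0177·6.27, giving x* = 448·(1 - 0.293) = 317.
From dy/dt = 0: 0.00501·317 - 0.318 = 0.0282z*, so z* = 1.27/0.0282 = 45.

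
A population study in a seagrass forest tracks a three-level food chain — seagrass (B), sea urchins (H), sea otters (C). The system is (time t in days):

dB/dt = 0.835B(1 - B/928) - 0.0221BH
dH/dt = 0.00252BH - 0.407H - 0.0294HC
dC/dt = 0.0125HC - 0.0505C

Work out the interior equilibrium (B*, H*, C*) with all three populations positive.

B* ≈ 829, H* ≈ 4.04, C* ≈ 57.2

From dC/dt = 0: 0.0125H* = 0.0505, so H* = 4.04.
From dB/dt = 0: 0.835(1 - B*/928) = 0.0221·4.04, giving B* = 928·(1 - 0.107) = 829.
From dH/dt = 0: 0.00252·829 - 0.407 = 0.0294C*, so C* = 1.68/0.0294 = 57.2.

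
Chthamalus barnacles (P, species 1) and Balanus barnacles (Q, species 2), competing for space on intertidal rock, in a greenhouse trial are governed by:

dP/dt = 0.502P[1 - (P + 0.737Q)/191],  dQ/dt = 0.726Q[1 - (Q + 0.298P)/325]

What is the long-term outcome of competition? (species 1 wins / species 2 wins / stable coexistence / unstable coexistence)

species 2 excludes species 1

Compare the nullcline intercepts: K1/α12 = 191/0.737 = 259 < K2 = 325; K2/α21 = 325/0.298 = 1090 > K1 = 191.
Since the inequalities point opposite ways, species 2 can invade but species 1 cannot.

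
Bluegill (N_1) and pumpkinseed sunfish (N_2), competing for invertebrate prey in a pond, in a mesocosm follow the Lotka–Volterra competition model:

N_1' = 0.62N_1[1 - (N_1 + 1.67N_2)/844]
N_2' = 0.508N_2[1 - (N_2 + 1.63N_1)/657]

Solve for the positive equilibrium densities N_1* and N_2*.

N_1* ≈ 147, N_2* ≈ 417

Setting both brackets to zero gives the nullclines N_1 + 1.67N_2 = 844 and 1.63N_1 + N_2 = 657.
Substituting N_2 = 657 - 1.63N_1 into the first: N_1(1 - 1.67·1.63) = 844 - 1.67·657.
So N_1* = -253/-1.72 = 147, and then N_2* = 657 - 1.63·147 = 417.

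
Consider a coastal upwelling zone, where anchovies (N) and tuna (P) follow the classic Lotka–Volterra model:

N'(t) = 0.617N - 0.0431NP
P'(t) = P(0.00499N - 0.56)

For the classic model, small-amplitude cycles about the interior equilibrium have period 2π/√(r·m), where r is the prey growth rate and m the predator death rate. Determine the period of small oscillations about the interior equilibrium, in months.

Here r = 0.617 and m = 0.56, so r·m = 0.346.
ω = √0.346 = 0.588 per month, hence T = 2π/ω ≈ 10.7 months.

T ≈ 10.7 months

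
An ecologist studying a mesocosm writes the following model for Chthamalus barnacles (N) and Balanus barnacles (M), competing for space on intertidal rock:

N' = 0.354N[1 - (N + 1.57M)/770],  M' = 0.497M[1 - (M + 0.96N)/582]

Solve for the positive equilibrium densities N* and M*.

Setting both brackets to zero gives the nullclines N + 1.57M = 770 and 0.96N + M = 582.
Substituting M = 582 - 0.96N into the first: N(1 - 1.57·0.96) = 770 - 1.57·582.
So N* = -144/-0.507 = 283, and then M* = 582 - 0.96·283 = 310.

N* ≈ 283, M* ≈ 310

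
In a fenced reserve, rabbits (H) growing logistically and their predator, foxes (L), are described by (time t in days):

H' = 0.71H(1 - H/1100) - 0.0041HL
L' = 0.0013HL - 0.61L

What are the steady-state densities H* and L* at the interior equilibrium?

H* ≈ 469, L* ≈ 99.3

From dL/dt = 0 with L > 0: 0.0013H* = 0.61, so H* = 469.
Substitute into dH/dt = 0: 0.71(1 - 469/1100) = 0.0041L*.
The bracket is 0.573, giving L* = 0.407/0.0041 = 99.3.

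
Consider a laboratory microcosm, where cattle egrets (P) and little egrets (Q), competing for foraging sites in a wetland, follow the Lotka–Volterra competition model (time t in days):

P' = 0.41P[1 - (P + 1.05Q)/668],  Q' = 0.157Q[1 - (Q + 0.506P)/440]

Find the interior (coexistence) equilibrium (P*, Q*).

Setting both brackets to zero gives the nullclines P + 1.05Q = 668 and 0.506P + Q = 440.
Substituting Q = 440 - 0.506P into the first: P(1 - 1.05·0.506) = 668 - 1.05·440.
So P* = 206/0.469 = 440, and then Q* = 440 - 0.506·440 = 218.

P* ≈ 440, Q* ≈ 218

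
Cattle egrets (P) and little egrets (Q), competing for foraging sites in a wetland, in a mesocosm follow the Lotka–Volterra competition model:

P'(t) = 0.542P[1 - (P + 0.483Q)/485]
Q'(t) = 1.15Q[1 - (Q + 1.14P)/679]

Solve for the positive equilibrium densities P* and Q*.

Setting both brackets to zero gives the nullclines P + 0.483Q = 485 and 1.14P + Q = 679.
Substituting Q = 679 - 1.14P into the first: P(1 - 0.483·1.14) = 485 - 0.483·679.
So P* = 157/0.449 = 349, and then Q* = 679 - 1.14·349 = 281.

P* ≈ 349, Q* ≈ 281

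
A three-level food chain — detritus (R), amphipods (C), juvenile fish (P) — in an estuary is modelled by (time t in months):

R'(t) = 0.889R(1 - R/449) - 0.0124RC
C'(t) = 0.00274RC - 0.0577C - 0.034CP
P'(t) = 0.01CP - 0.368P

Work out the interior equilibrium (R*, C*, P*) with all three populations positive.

From dP/dt = 0: 0.01C* = 0.368, so C* = 36.8.
From dR/dt = 0: 0.889(1 - R*/449) = 0.0124·36.8, giving R* = 449·(1 - 0.513) = 219.
From dC/dt = 0: 0.00274·219 - 0.0577 = 0.034P*, so P* = 0.541/0.034 = 15.9.

R* ≈ 219, C* ≈ 36.8, P* ≈ 15.9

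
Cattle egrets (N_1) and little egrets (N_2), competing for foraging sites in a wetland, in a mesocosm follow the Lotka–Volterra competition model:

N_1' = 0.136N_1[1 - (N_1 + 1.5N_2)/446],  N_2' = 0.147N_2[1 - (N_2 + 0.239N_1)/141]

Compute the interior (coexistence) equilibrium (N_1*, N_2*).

Setting both brackets to zero gives the nullclines N_1 + 1.5N_2 = 446 and 0.239N_1 + N_2 = 141.
Substituting N_2 = 141 - 0.239N_1 into the first: N_1(1 - 1.5·0.239) = 446 - 1.5·141.
So N_1* = 234/0.641 = 366, and then N_2* = 141 - 0.239·366 = 53.6.

N_1* ≈ 366, N_2* ≈ 53.6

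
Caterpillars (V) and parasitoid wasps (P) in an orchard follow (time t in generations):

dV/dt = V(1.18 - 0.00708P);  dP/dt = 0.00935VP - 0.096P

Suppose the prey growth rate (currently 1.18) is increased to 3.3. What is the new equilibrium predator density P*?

P* ≈ 466

At the interior fixed point, setting dV/dt = 0 with V > 0 fixes P* = (prey growth rate)/(VP coefficient) — independent of the other coefficients.
With the change, P* = 3.3/0.00708 = 466; it rises from 167.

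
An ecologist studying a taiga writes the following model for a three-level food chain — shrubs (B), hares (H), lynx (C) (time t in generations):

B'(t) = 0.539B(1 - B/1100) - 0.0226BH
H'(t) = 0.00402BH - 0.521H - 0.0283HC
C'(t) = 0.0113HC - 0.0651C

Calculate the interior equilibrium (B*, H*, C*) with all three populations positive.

B* ≈ 834, H* ≈ 5.76, C* ≈ 100

From dC/dt = 0: 0.0113H* = 0.0651, so H* = 5.76.
From dB/dt = 0: 0.539(1 - B*/1100) = 0.0226·5.76, giving B* = 1100·(1 - 0.242) = 834.
From dH/dt = 0: 0.00402·834 - 0.521 = 0.0283C*, so C* = 2.83/0.0283 = 100.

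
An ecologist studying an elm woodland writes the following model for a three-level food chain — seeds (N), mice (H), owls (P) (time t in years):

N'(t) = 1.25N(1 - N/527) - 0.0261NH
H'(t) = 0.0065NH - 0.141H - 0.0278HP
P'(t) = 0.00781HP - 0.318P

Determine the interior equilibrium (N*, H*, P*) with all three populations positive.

From dP/dt = 0: 0.00781H* = 0.318, so H* = 40.7.
From dN/dt = 0: 1.25(1 - N*/527) = 0.0261·40.7, giving N* = 527·(1 - 0.85) = 79.
From dH/dt = 0: 0.0065·79 - 0.141 = 0.0278P*, so P* = 0.372/0.0278 = 13.4.

N* ≈ 79, H* ≈ 40.7, P* ≈ 13.4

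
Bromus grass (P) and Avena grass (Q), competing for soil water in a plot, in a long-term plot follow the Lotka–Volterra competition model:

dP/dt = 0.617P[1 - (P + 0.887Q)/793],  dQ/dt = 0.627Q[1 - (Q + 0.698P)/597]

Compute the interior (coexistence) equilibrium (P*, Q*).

Setting both brackets to zero gives the nullclines P + 0.887Q = 793 and 0.698P + Q = 597.
Substituting Q = 597 - 0.698P into the first: P(1 - 0.887·0.698) = 793 - 0.887·597.
So P* = 263/0.381 = 692, and then Q* = 597 - 0.698·692 = 114.

P* ≈ 692, Q* ≈ 114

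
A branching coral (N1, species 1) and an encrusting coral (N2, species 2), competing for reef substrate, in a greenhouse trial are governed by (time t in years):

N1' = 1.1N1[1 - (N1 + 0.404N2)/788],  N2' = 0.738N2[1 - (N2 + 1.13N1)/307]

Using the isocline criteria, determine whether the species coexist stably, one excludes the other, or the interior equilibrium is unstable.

species 1 excludes species 2

Compare the nullcline intercepts: K1/α12 = 788/0.404 = 1950 > K2 = 307; K2/α21 = 307/1.13 = 272 < K1 = 788.
Since the inequalities point opposite ways, species 1 can invade but species 2 cannot.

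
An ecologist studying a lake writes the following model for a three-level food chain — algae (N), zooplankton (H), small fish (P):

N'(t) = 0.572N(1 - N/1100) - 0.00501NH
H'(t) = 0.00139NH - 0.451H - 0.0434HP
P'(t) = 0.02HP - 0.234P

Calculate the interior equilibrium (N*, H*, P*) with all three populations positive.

From dP/dt = 0: 0.02H* = 0.234, so H* = 11.7.
From dN/dt = 0: 0.572(1 - N*/1100) = 0.00501·11.7, giving N* = 1100·(1 - 0.102) = 987.
From dH/dt = 0: 0.00139·987 - 0.451 = 0.0434P*, so P* = 0.921/0.0434 = 21.2.

N* ≈ 987, H* ≈ 11.7, P* ≈ 21.2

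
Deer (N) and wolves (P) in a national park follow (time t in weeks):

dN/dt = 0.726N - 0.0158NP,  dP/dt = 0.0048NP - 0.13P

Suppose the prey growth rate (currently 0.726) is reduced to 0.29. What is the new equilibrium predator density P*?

P* ≈ 18.4

At the interior fixed point, setting dN/dt = 0 with N > 0 fixes P* = (prey growth rate)/(NP coefficient) — independent of the other coefficients.
With the change, P* = 0.29/0.0158 = 18.4; it falls from 45.9.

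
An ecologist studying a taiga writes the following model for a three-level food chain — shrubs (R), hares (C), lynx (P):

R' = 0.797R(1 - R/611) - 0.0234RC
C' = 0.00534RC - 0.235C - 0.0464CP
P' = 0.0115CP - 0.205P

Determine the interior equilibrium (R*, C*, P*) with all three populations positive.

R* ≈ 291, C* ≈ 17.8, P* ≈ 28.5

From dP/dt = 0: 0.0115C* = 0.205, so C* = 17.8.
From dR/dt = 0: 0.797(1 - R*/611) = 0.0234·17.8, giving R* = 611·(1 - 0.523) = 291.
From dC/dt = 0: 0.00534·291 - 0.235 = 0.0464P*, so P* = 1.32/0.0464 = 28.5.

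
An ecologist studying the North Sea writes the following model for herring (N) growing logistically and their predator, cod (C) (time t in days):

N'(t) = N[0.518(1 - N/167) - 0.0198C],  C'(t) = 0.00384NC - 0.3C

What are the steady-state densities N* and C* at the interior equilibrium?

From dC/dt = 0 with C > 0: 0.00384N* = 0.3, so N* = 78.1.
Substitute into dN/dt = 0: 0.518(1 - 78.1/167) = 0.0198C*.
The bracket is 0.532, giving C* = 0.276/0.0198 = 13.9.

N* ≈ 78.1, C* ≈ 13.9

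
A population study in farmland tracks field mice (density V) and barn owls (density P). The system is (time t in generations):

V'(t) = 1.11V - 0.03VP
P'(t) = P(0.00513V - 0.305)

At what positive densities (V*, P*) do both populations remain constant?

Set dP/dt = 0 with P > 0: 0.00513V - 0.305 = 0, so V* = 0.305/0.00513 = 59.5.
Set dV/dt = 0 with V > 0: 1.11 - 0.03P = 0, so P* = 1.11/0.03 = 37.

V* ≈ 59.5, P* ≈ 37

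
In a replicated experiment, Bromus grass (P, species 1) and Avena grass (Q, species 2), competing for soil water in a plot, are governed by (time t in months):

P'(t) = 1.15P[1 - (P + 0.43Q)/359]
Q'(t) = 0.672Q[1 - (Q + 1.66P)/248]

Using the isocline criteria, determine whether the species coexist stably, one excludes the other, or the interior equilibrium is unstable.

species 1 excludes species 2

Compare the nullcline intercepts: K1/α12 = 359/0.43 = 835 > K2 = 248; K2/α21 = 248/1.66 = 149 < K1 = 359.
Since the inequalities point opposite ways, species 1 can invade but species 2 cannot.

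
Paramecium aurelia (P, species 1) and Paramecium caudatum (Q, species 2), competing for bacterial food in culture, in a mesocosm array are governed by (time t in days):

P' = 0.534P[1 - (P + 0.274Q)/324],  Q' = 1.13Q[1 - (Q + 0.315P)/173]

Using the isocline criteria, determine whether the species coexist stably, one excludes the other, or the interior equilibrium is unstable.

Compare the nullcline intercepts: K1/α12 = 324/0.274 = 1180 > K2 = 173; K2/α21 = 173/0.315 = 549 > K1 = 324.
Since both inequalities hold, each species can invade when rare, so the interior equilibrium is stable.

stable coexistence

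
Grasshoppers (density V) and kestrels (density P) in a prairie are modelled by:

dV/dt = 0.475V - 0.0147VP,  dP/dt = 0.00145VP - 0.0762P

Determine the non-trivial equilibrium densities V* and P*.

Set dP/dt = 0 with P > 0: 0.00145V - 0.0762 = 0, so V* = 0.0762/0.00145 = 52.6.
Set dV/dt = 0 with V > 0: 0.475 - 0.0147P = 0, so P* = 0.475/0.0147 = 32.3.

V* ≈ 52.6, P* ≈ 32.3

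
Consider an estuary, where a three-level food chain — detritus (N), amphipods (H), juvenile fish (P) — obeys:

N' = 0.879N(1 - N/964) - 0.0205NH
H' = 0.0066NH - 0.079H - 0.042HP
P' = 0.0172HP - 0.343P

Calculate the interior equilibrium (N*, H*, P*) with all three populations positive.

N* ≈ 516, H* ≈ 19.9, P* ≈ 79.2

From dP/dt = 0: 0.0172H* = 0.343, so H* = 19.9.
From dN/dt = 0: 0.879(1 - N*/964) = 0.0205·19.9, giving N* = 964·(1 - 0.465) = 516.
From dH/dt = 0: 0.0066·516 - 0.079 = 0.042P*, so P* = 3.32/0.042 = 79.2.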